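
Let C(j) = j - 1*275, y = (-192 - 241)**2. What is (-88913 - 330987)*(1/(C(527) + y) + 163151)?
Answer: -12861592381450800/187741 ≈ -6.8507e+10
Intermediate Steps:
y = 187489 (y = (-433)**2 = 187489)
C(j) = -275 + j (C(j) = j - 275 = -275 + j)
(-88913 - 330987)*(1/(C(527) + y) + 163151) = (-88913 - 330987)*(1/((-275 + 527) + 187489) + 163151) = -419900*(1/(252 + 187489) + 163151) = -419900*(1/187741 + 163151) = -419900*30630131892/187741 = -12861592381450800/187741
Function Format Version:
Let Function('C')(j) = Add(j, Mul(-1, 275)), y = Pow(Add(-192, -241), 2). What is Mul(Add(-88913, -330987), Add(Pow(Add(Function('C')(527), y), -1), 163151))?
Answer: Rational(-12861592381450800, 187741) ≈ -6.8507e+10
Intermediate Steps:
y = 187489 (y = Pow(-433, 2) = 187489)
Function('C')(j) = Add(-275, j) (Function('C')(j) = Add(j, -275) = Add(-275, j))
Mul(Add(-88913, -330987), Add(Pow(Add(Function('C')(527), y), -1), 163151)) = Mul(Add(-88913, -330987), Add(Pow(Add(Add(-275, 527), 187489), -1), 163151)) = Mul(-419900, Add(Pow(Add(252, 187489), -1), 163151)) = Mul(-419900, Add(Pow(187741, -1), 163151)) = Mul(-419900, Add(Rational(1, 187741), 163151)) = Mul(-419900, Rational(30630131892, 187741)) = Rational(-12861592381450800, 187741)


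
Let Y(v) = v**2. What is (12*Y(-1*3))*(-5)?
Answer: -540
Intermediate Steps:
(12*Y(-1*3))*(-5) = (12*(-1*3)**2)*(-5) = (12*(-3)**2)*(-5) = (12*9)*(-5) = 108*(-5) = -540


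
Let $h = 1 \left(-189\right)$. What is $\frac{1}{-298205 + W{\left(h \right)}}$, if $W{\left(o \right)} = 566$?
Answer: $- \frac{1}{297639} \approx -3.3598 \cdot 10^{-6}$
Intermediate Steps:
$h = -189$
$\frac{1}{-298205 + W{\left(h \right)}} = \frac{1}{-298205 + 566} = \frac{1}{-297639} = - \frac{1}{297639}$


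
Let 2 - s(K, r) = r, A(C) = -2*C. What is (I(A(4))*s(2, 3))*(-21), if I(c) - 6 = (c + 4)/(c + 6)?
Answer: 168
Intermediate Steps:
s(K, r) = 2 - r
I(c) = 6 + (4 + c)/(6 + c) (I(c) = 6 + (c + 4)/(c + 6) = 6 + (4 + c)/(6 + c))
(I(A(4))*s(2, 3))*(-21) = (((40 + 7*(-2*4))/(6 - 2*4))*(2 - 1*3))*(-21) = (((40 + 7*(-8))/(6 - 8))*(2 - 3))*(-21) = (((40 - 56)/(-2))*(-1))*(-21) = (-½*(-16)*(-1))*(-21) = (8*(-1))*(-21) = -8*(-21) = 168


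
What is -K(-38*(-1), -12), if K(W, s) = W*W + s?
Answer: -1432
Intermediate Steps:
K(W, s) = s + W² (K(W, s) = W² + s = s + W²)
-K(-38*(-1), -12) = -(-12 + (-38*(-1))²) = -(-12 + 38²) = -(-12 + 1444) = -1*1432 = -1432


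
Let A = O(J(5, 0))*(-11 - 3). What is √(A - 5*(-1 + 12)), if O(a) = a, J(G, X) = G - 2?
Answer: I*√97 ≈ 9.8489*I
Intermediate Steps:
J(G, X) = -2 + G
A = -42 (A = (-2 + 5)*(-11 - 3) = 3*(-14) = -42)
√(A - 5*(-1 + 12)) = √(-42 - 5*(-1 + 12)) = √(-42 - 5*11) = √(-42 - 55) = √(-97) = I*√97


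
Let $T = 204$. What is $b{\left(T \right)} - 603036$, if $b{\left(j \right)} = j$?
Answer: $-602832$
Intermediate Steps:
$b{\left(T \right)} - 603036 = 204 - 603036 = -602832$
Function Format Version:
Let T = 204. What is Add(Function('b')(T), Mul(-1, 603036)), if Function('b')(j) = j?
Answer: -602832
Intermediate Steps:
Add(Function('b')(T), Mul(-1, 603036)) = Add(204, Mul(-1, 603036)) = Add(204, -603036) = -602832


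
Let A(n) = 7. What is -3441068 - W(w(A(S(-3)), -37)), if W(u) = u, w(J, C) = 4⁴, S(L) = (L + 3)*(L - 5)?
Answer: -3441324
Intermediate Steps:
S(L) = (-5 + L)*(3 + L) (S(L) = (3 + L)*(-5 + L) = (-5 + L)*(3 + L))
w(J, C) = 256
-3441068 - W(w(A(S(-3)), -37)) = -3441068 - 1*256 = -3441068 - 256 = -3441324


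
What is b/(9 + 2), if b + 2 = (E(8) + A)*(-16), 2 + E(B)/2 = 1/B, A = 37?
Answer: -534/11 ≈ -48.545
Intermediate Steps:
E(B) = -4 + 2/B
b = -534 (b = -2 + ((-4 + 2/8) + 37)*(-16) = -2 + ((-4 + 2*(⅛)) + 37)*(-16) = -2 + ((-4 + ¼) + 37)*(-16) = -2 + (-15/4 + 37)*(-16) = -2 + (133/4)*(-16) = -2 - 532 = -534)
b/(9 + 2) = -534/(9 + 2) = -534/11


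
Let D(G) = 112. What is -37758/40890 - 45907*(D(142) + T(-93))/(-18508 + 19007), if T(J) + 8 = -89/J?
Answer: -105313153664/10905645 ≈ -9656.8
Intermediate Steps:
T(J) = -8 - 89/J
-37758/40890 - 45907*(D(142) + T(-93))/(-18508 + 19007) = -37758/40890 - 45907*(112 + (-8 - 89/(-93)))/(-18508 + 19007) = -37758*1/40890 - 45907/(499/(112 + (-8 - 89*(-1/93)))) = -217/235 - 45907/(499/(112 + (-8 + 89/93))) = -217/235 - 45907/(499/(112 - 655/93)) = -217/235 - 45907/(499/(9761/93)) = -217/235 - 45907/(499*(93/9761)) = -217/235 - 45907/46407/9761 = -217/235 - 45907*9761/46407 = -217/235 - 448098227/46407 = -105313153664/10905645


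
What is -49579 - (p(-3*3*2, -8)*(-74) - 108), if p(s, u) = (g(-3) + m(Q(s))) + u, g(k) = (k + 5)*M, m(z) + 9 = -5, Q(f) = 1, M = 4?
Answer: -50507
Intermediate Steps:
m(z) = -14 (m(z) = -9 - 5 = -14)
g(k) = 20 + 4*k (g(k) = (k + 5)*4 = (5 + k)*4 = 20 + 4*k)
p(s, u) = -6 + u (p(s, u) = ((20 + 4*(-3)) - 14) + u = ((20 - 12) - 14) + u = (8 - 14) + u = -6 + u)
-49579 - (p(-3*3*2, -8)*(-74) - 108) = -49579 - ((-6 - 8)*(-74) - 108) = -49579 - (-14*(-74) - 108) = -49579 - (1036 - 108) = -49579 - 1*928 = -49579 - 928 = -50507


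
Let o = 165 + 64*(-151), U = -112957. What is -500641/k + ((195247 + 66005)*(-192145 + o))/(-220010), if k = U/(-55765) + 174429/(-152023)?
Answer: -270783236088195042031/818990396004130 ≈ -3.3063e+5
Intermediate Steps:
o = -9499 (o = 165 - 9664 = -9499)
k = 7445028826/8477562595 (k = -112957/(-55765) + 174429/(-152023) = -112957*(-1/55765) + 174429*(-1/152023) = 112957/55765 - 174429/152023 = 7445028826/8477562595 ≈ 0.87820)
-500641/k + ((195247 + 66005)*(-192145 + o))/(-220010) = -500641/7445028826/8477562595 + ((195247 + 66005)*(-192145 - 9499))/(-220010) = -500641*8477562595/7445028826 + (261252*(-201644))*(-1/220010) = -4244215415123395/7445028826 - 52679898288*(-1/220010) = -4244215415123395/7445028826 + 26339949144/110005 = -270783236088195042031/818990396004130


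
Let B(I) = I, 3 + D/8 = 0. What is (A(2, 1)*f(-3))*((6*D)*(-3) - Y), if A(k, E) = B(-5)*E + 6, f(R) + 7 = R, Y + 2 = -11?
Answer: -4450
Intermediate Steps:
Y = -13 (Y = -2 - 11 = -13)
D = -24 (D = -24 + 8*0 = -24 + 0 = -24)
f(R) = -7 + R
A(k, E) = 6 - 5*E (A(k, E) = -5*E + 6 = 6 - 5*E)
(A(2, 1)*f(-3))*((6*D)*(-3) - Y) = ((6 - 5*1)*(-7 - 3))*((6*(-24))*(-3) - 1*(-13)) = ((6 - 5)*(-10))*(-144*(-3) + 13) = (1*(-10))*(432 + 13) = -10*445 = -4450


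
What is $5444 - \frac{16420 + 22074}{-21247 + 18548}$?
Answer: $\frac{14731850}{2699} \approx 5458.3$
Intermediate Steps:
$5444 - \frac{16420 + 22074}{-21247 + 18548} = 5444 - \frac{38494}{-2699} = 5444 - 38494 \left(- \frac{1}{2699}\right) = 5444 - - \frac{38494}{2699} = 5444 + \frac{38494}{2699} = \frac{14731850}{2699}$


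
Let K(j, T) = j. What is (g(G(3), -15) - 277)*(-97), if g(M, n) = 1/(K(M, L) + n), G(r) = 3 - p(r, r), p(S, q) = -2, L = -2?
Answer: 268787/10 ≈ 26879.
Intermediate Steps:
G(r) = 5 (G(r) = 3 - 1*(-2) = 3 + 2 = 5)
g(M, n) = 1/(M + n)
(g(G(3), -15) - 277)*(-97) = (1/(5 - 15) - 277)*(-97) = (1/(-10) - 277)*(-97) = (-⅒ - 277)*(-97) = -2771/10*(-97) = 268787/10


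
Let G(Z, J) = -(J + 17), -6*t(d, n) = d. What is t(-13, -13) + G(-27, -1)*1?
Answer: -83/6 ≈ -13.833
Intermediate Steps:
t(d, n) = -d/6
G(Z, J) = -17 - J (G(Z, J) = -(17 + J) = -17 - J)
t(-13, -13) + G(-27, -1)*1 = -⅙*(-13) + (-17 - 1*(-1))*1 = 13/6 + (-17 + 1)*1 = 13/6 - 16*1 = 13/6 - 16 = -83/6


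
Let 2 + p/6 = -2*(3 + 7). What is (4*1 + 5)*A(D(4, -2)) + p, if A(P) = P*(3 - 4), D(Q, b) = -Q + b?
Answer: -78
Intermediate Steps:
D(Q, b) = b - Q
A(P) = -P (A(P) = P*(-1) = -P)
p = -132 (p = -12 + 6*(-2*(3 + 7)) = -12 + 6*(-2*10) = -12 + 6*(-20) = -12 - 120 = -132)
(4*1 + 5)*A(D(4, -2)) + p = (4*1 + 5)*(-(-2 - 1*4)) - 132 = (4 + 5)*(-(-2 - 4)) - 132 = 9*(-1*(-6)) - 132 = 9*6 - 132 = 54 - 132 = -78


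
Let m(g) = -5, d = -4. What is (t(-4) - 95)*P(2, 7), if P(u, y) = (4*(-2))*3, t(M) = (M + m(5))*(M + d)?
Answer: 552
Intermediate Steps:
t(M) = (-5 + M)*(-4 + M) (t(M) = (M - 5)*(M - 4) = (-5 + M)*(-4 + M))
P(u, y) = -24 (P(u, y) = -8*3 = -24)
(t(-4) - 95)*P(2, 7) = ((20 + (-4)**2 - 9*(-4)) - 95)*(-24) = ((20 + 16 + 36) - 95)*(-24) = (72 - 95)*(-24) = -23*(-24) = 552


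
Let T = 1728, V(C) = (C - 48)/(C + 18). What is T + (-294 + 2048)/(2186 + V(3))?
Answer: 26428214/15287 ≈ 1728.8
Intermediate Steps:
V(C) = (-48 + C)/(18 + C)
T + (-294 + 2048)/(2186 + V(3)) = 1728 + (-294 + 2048)/(2186 + (-48 + 3)/(18 + 3)) = 1728 + 1754/(2186 - 45/21) = 1728 + 1754/(2186 + (1/21)*(-45)) = 1728 + 1754/(2186 - 15/7) = 1728 + 1754/(15287/7) = 1728 + 1754*(7/15287) = 1728 + 12278/15287 = 26428214/15287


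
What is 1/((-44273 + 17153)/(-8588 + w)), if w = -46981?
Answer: 18523/9040 ≈ 2.0490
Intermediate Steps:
1/((-44273 + 17153)/(-8588 + w)) = 1/((-44273 + 17153)/(-8588 - 46981)) = 1/(-27120/(-55569)) = 1/(-27120*(-1/55569)) = 1/(9040/18523) = 18523/9040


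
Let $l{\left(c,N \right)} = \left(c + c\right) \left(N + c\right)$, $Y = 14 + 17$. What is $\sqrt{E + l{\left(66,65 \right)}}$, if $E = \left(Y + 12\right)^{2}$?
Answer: $\sqrt{19141} \approx 138.35$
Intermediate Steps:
$Y = 31$
$l{\left(c,N \right)} = 2 c \left(N + c\right)$
$E = 1849$ ($E = \left(31 + 12\right)^{2} = 43^{2} = 1849$)
$\sqrt{E + l{\left(66,65 \right)}} = \sqrt{1849 + 2 \cdot 66 \left(65 + 66\right)} = \sqrt{1849 + 2 \cdot 66 \cdot 131} = \sqrt{1849 + 17292} = \sqrt{19141}$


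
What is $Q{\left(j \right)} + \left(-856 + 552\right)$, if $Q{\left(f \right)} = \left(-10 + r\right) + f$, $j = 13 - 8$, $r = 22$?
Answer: $-287$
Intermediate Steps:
$j = 5$
$Q{\left(f \right)} = 12 + f$ ($Q{\left(f \right)} = \left(-10 + 22\right) + f = 12 + f$)
$Q{\left(j \right)} + \left(-856 + 552\right) = \left(12 + 5\right) + \left(-856 + 552\right) = 17 - 304 = -287$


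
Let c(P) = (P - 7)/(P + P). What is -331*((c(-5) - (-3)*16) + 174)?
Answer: -369396/5 ≈ -73879.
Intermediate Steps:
c(P) = (-7 + P)/(2*P) (c(P) = (-7 + P)/((2*P)) = (-7 + P)*(1/(2*P)) = (-7 + P)/(2*P))
-331*((c(-5) - (-3)*16) + 174) = -331*(((½)*(-7 - 5)/(-5) - (-3)*16) + 174) = -331*(((½)*(-⅕)*(-12) - 1*(-48)) + 174) = -331*((6/5 + 48) + 174) = -331*(246/5 + 174) = -331*1116/5 = -369396/5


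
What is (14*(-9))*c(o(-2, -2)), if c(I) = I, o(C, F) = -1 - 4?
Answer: 630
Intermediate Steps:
o(C, F) = -5
(14*(-9))*c(o(-2, -2)) = (14*(-9))*(-5) = -126*(-5) = 630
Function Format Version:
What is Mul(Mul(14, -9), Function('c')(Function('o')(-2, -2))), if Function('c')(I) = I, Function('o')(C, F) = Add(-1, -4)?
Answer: 630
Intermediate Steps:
Function('o')(C, F) = -5
Mul(Mul(14, -9), Function('c')(Function('o')(-2, -2))) = Mul(Mul(14, -9), -5) = Mul(-126, -5) = 630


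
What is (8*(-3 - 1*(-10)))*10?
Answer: 560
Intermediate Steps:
(8*(-3 - 1*(-10)))*10 = (8*(-3 + 10))*10 = (8*7)*10 = 56*10 = 560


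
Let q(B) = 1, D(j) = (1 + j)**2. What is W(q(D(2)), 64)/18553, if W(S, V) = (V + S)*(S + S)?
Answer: 130/18553 ≈ 0.0070070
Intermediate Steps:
W(S, V) = 2*S*(S + V) (W(S, V) = (S + V)*(2*S) = 2*S*(S + V))
W(q(D(2)), 64)/18553 = (2*1*(1 + 64))/18553 = (2*1*65)*(1/18553) = 130*(1/18553) = 130/18553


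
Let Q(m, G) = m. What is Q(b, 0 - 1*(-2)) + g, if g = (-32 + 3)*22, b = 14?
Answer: -624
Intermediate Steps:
g = -638 (g = -29*22 = -638)
Q(b, 0 - 1*(-2)) + g = 14 - 638 = -624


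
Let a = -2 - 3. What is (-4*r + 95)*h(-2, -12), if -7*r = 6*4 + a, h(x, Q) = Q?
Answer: -8892/7 ≈ -1270.3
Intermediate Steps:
a = -5
r = -19/7 (r = -(6*4 - 5)/7 = -(24 - 5)/7 = -1/7*19 = -19/7 ≈ -2.7143)
(-4*r + 95)*h(-2, -12) = (-4*(-19/7) + 95)*(-12) = (76/7 + 95)*(-12) = (741/7)*(-12) = -8892/7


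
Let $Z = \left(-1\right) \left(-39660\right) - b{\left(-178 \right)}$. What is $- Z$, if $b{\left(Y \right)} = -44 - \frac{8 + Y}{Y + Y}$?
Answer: $- \frac{7067397}{178} \approx -39705.0$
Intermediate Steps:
$b{\left(Y \right)} = -44 - \frac{8 + Y}{2 Y}$
$Z = \frac{7067397}{178}$ ($Z = \left(-1\right) \left(-39660\right) - \left(- \frac{89}{2} - \frac{4}{-178}\right) = 39660 - \left(- \frac{89}{2} - - \frac{2}{89}\right) = 39660 - \left(- \frac{89}{2} + \frac{2}{89}\right) = 39660 - - \frac{7917}{178} = 39660 + \frac{7917}{178} = \frac{7067397}{178} \approx 39705.0$)
$- Z = \left(-1\right) \frac{7067397}{178} = - \frac{7067397}{178}$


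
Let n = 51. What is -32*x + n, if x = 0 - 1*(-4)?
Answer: -77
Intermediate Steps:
x = 4 (x = 0 + 4 = 4)
-32*x + n = -32*4 + 51 = -128 + 51 = -77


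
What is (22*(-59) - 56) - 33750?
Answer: -35104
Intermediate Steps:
(22*(-59) - 56) - 33750 = (-1298 - 56) - 33750 = -1354 - 33750 = -35104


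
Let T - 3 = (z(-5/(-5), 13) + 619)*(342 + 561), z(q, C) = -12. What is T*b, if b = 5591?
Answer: 3064561284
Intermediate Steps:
T = 548124 (T = 3 + (-12 + 619)*(342 + 561) = 3 + 607*903 = 3 + 548121 = 548124)
T*b = 548124*5591 = 3064561284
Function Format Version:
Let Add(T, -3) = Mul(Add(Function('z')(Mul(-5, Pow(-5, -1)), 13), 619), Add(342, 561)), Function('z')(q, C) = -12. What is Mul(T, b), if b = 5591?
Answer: 3064561284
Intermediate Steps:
T = 548124 (T = Add(3, Mul(Add(-12, 619), Add(342, 561))) = Add(3, Mul(607, 903)) = Add(3, 548121) = 548124)
Mul(T, b) = Mul(548124, 5591) = 3064561284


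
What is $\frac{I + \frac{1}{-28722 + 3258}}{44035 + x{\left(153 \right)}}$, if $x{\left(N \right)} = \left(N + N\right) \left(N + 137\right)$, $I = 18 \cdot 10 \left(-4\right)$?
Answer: $- \frac{18334081}{3380982600} \approx -0.0054227$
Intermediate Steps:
$I = -720$ ($I = 180 \left(-4\right) = -720$)
$x{\left(N \right)} = 2 N \left(137 + N\right)$
$\frac{I + \frac{1}{-28722 + 3258}}{44035 + x{\left(153 \right)}} = \frac{-720 + \frac{1}{-28722 + 3258}}{44035 + 2 \cdot 153 \left(137 + 153\right)} = \frac{-720 + \frac{1}{-25464}}{44035 + 2 \cdot 153 \cdot 290} = \frac{-720 - \frac{1}{25464}}{44035 + 88740} = - \frac{18334081}{25464 \cdot 132775} = \left(- \frac{18334081}{25464}\right) \frac{1}{132775} = - \frac{18334081}{3380982600}$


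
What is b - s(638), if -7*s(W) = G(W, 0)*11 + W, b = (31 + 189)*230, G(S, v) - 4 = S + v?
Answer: 51700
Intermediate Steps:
G(S, v) = 4 + S + v (G(S, v) = 4 + (S + v) = 4 + S + v)
b = 50600 (b = 220*230 = 50600)
s(W) = -44/7 - 12*W/7 (s(W) = -((4 + W + 0)*11 + W)/7 = -((4 + W)*11 + W)/7 = -((44 + 11*W) + W)/7 = -(44 + 12*W)/7 = -44/7 - 12*W/7)
b - s(638) = 50600 - (-44/7 - 12/7*638) = 50600 - (-44/7 - 7656/7) = 50600 - 1*(-1100) = 50600 + 1100 = 51700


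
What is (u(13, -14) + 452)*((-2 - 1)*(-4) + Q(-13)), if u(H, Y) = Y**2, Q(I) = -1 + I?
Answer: -1296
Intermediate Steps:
(u(13, -14) + 452)*((-2 - 1)*(-4) + Q(-13)) = ((-14)**2 + 452)*((-2 - 1)*(-4) + (-1 - 13)) = (196 + 452)*(-3*(-4) - 14) = 648*(12 - 14) = 648*(-2) = -1296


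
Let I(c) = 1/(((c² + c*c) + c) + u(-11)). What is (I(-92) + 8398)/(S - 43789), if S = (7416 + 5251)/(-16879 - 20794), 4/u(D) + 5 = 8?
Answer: -15980878274267/83328417139968 ≈ -0.19178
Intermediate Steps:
u(D) = 4/3 (u(D) = 4/(-5 + 8) = 4/3)
S = -12667/37673 (S = 12667/(-37673) = 12667*(-1/37673) = -12667/37673 ≈ -0.33624)
I(c) = 1/(4/3 + c + 2*c²) (I(c) = 1/(((c² + c*c) + c) + 4/3) = 1/(((c² + c²) + c) + 4/3) = 1/((2*c² + c) + 4/3) = 1/((c + 2*c²) + 4/3) = 1/(4/3 + c + 2*c²))
(I(-92) + 8398)/(S - 43789) = (3/(4 + 3*(-92) + 6*(-92)²) + 8398)/(-12667/37673 - 43789) = (3/(4 - 276 + 6*8464) + 8398)/(-1649675664/37673) = (3/(4 - 276 + 50784) + 8398)*(-37673/1649675664) = (3/50512 + 8398)*(-37673/1649675664) = (424199779/50512)*(-37673/1649675664) = -15980878274267/83328417139968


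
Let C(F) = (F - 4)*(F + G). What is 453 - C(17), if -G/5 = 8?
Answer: 752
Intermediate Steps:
G = -40 (G = -5*8 = -40)
C(F) = (-40 + F)*(-4 + F) (C(F) = (F - 4)*(F - 40) = (-4 + F)*(-40 + F) = (-40 + F)*(-4 + F))
453 - C(17) = 453 - (160 + 17**2 - 44*17) = 453 - (160 + 289 - 748) = 453 - 1*(-299) = 453 + 299 = 752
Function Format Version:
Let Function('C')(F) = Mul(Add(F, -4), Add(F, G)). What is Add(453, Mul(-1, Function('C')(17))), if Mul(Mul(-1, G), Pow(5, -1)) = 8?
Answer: 752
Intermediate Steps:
G = -40 (G = Mul(-5, 8) = -40)
Function('C')(F) = Mul(Add(-40, F), Add(-4, F)) (Function('C')(F) = Mul(Add(F, -4), Add(F, -40)) = Mul(Add(-4, F), Add(-40, F)) = Mul(Add(-40, F), Add(-4, F)))
Add(453, Mul(-1, Function('C')(17))) = Add(453, Mul(-1, Add(160, Pow(17, 2), Mul(-44, 17)))) = Add(453, Mul(-1, Add(160, 289, -748))) = Add(453, Mul(-1, -299)) = Add(453, 299) = 752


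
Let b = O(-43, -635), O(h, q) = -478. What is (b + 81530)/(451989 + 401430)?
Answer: 81052/853419 ≈ 0.094973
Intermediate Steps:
b = -478
(b + 81530)/(451989 + 401430) = (-478 + 81530)/(451989 + 401430) = 81052/853419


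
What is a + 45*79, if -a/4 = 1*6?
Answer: 3531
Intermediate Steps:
a = -24 (a = -4*6 = -24)
a + 45*79 = -24 + 45*79 = -24 + 3555 = 3531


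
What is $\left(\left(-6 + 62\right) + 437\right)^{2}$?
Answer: $243049$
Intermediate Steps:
$\left(\left(-6 + 62\right) + 437\right)^{2} = \left(56 + 437\right)^{2} = 493^{2} = 243049$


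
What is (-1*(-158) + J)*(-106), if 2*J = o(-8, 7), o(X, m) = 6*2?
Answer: -17384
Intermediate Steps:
o(X, m) = 12
J = 6 (J = (1/2)*12 = 6)
(-1*(-158) + J)*(-106) = (-1*(-158) + 6)*(-106) = (158 + 6)*(-106) = 164*(-106) = -17384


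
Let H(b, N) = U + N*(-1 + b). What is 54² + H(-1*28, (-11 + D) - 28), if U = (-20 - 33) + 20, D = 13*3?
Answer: 2883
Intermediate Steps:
D = 39
U = -33 (U = -53 + 20 = -33)
H(b, N) = -33 + N*(-1 + b)
54² + H(-1*28, (-11 + D) - 28) = 54² + (-33 - ((-11 + 39) - 28) + ((-11 + 39) - 28)*(-1*28)) = 2916 + (-33 - (28 - 28) + (28 - 28)*(-28)) = 2916 + (-33 - 1*0 + 0*(-28)) = 2916 + (-33 + 0 + 0) = 2916 - 33 = 2883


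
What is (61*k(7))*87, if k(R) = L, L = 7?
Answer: 37149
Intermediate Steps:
k(R) = 7
(61*k(7))*87 = (61*7)*87 = 427*87 = 37149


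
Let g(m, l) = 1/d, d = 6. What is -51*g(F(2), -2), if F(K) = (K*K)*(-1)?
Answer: -17/2 ≈ -8.5000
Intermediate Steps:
F(K) = -K**2 (F(K) = K**2*(-1) = -K**2)
g(m, l) = 1/6
-51*g(F(2), -2) = -51*1/6 = -17/2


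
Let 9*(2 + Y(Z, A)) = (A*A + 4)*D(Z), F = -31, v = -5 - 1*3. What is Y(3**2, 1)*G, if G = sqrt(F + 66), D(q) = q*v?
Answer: -42*sqrt(35) ≈ -248.48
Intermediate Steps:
v = -8 (v = -5 - 3 = -8)
D(q) = -8*q (D(q) = q*(-8) = -8*q)
G = sqrt(35) (G = sqrt(-31 + 66) = sqrt(35) ≈ 5.9161)
Y(Z, A) = -2 - 8*Z*(4 + A**2)/9 (Y(Z, A) = -2 + ((A*A + 4)*(-8*Z))/9 = -2 + ((A**2 + 4)*(-8*Z))/9 = -2 + ((4 + A**2)*(-8*Z))/9 = -2 + (-8*Z*(4 + A**2))/9 = -2 - 8*Z*(4 + A**2)/9)
Y(3**2, 1)*G = (-2 - 32/9*3**2 - 8/9*3**2*1**2)*sqrt(35) = (-2 - 32/9*9 - 8/9*9*1)*sqrt(35) = (-2 - 32 - 8)*sqrt(35) = -42*sqrt(35)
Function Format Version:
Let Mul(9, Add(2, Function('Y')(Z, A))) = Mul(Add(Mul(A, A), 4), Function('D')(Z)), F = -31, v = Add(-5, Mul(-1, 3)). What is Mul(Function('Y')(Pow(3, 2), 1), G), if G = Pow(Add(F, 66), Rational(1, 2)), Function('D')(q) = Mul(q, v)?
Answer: Mul(-42, Pow(35, Rational(1, 2))) ≈ -248.48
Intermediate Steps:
v = -8 (v = Add(-5, -3) = -8)
Function('D')(q) = Mul(-8, q) (Function('D')(q) = Mul(q, -8) = Mul(-8, q))
G = Pow(35, Rational(1, 2)) (G = Pow(Add(-31, 66), Rational(1, 2)) = Pow(35, Rational(1, 2)) ≈ 5.9161)
Function('Y')(Z, A) = Add(-2, Mul(Rational(-8, 9), Z, Add(4, Pow(A, 2)))) (Function('Y')(Z, A) = Add(-2, Mul(Rational(1, 9), Mul(Add(Mul(A, A), 4), Mul(-8, Z)))) = Add(-2, Mul(Rational(1, 9), Mul(Add(Pow(A, 2), 4), Mul(-8, Z)))) = Add(-2, Mul(Rational(1, 9), Mul(Add(4, Pow(A, 2)), Mul(-8, Z)))) = Add(-2, Mul(Rational(1, 9), Mul(-8, Z, Add(4, Pow(A, 2))))) = Add(-2, Mul(Rational(-8, 9), Z, Add(4, Pow(A, 2)))))
Mul(Function('Y')(Pow(3, 2), 1), G) = Mul(Add(-2, Mul(Rational(-32, 9), Pow(3, 2)), Mul(Rational(-8, 9), Pow(3, 2), Pow(1, 2))), Pow(35, Rational(1, 2))) = Mul(Add(-2, Mul(Rational(-32, 9), 9), Mul(Rational(-8, 9), 9, 1)), Pow(35, Rational(1, 2))) = Mul(Add(-2, -32, -8), Pow(35, Rational(1, 2))) = Mul(-42, Pow(35, Rational(1, 2)))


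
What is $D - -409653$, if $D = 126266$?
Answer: $535919$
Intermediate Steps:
$D - -409653 = 126266 - -409653 = 126266 + 409653 = 535919$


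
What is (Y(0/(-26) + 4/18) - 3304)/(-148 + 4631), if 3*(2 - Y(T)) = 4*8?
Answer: -9938/13449 ≈ -0.73894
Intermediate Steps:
Y(T) = -26/3 (Y(T) = 2 - 4*8/3 = 2 - 1/3*32 = 2 - 32/3 = -26/3)
(Y(0/(-26) + 4/18) - 3304)/(-148 + 4631) = (-26/3 - 3304)/(-148 + 4631) = -9938/3/4483 = -9938/3*1/4483 = -9938/13449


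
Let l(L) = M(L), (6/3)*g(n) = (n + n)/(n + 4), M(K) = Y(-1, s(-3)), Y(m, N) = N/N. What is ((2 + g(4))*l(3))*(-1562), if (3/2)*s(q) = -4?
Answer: -3905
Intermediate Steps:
s(q) = -8/3 (s(q) = (⅔)*(-4) = -8/3)
Y(m, N) = 1
M(K) = 1
g(n) = n/(4 + n) (g(n) = ((n + n)/(n + 4))/2 = ((2*n)/(4 + n))/2 = (2*n/(4 + n))/2 = n/(4 + n))
l(L) = 1
((2 + g(4))*l(3))*(-1562) = ((2 + 4/(4 + 4))*1)*(-1562) = ((2 + 4/8)*1)*(-1562) = ((2 + 4*(⅛))*1)*(-1562) = ((2 + ½)*1)*(-1562) = ((5/2)*1)*(-1562) = (5/2)*(-1562) = -3905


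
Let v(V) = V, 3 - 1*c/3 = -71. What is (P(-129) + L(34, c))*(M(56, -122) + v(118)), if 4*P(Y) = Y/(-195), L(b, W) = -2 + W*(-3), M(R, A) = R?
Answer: -15106419/130 ≈ -1.1620e+5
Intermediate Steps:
c = 222 (c = 9 - 3*(-71) = 9 + 213 = 222)
L(b, W) = -2 - 3*W
P(Y) = -Y/780 (P(Y) = (Y/(-195))/4 = (Y*(-1/195))/4 = (-Y/195)/4 = -Y/780)
(P(-129) + L(34, c))*(M(56, -122) + v(118)) = (-1/780*(-129) + (-2 - 3*222))*(56 + 118) = (43/260 + (-2 - 666))*174 = (43/260 - 668)*174 = -173637/260*174 = -15106419/130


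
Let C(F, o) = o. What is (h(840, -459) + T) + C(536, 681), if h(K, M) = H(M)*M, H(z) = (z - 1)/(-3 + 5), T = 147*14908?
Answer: 2297727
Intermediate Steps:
T = 2191476
H(z) = -1/2 + z/2 (H(z) = (-1 + z)/2 = (-1 + z)*(1/2) = -1/2 + z/2)
h(K, M) = M*(-1/2 + M/2) (h(K, M) = (-1/2 + M/2)*M = M*(-1/2 + M/2))
(h(840, -459) + T) + C(536, 681) = ((1/2)*(-459)*(-1 - 459) + 2191476) + 681 = ((1/2)*(-459)*(-460) + 2191476) + 681 = (105570 + 2191476) + 681 = 2297046 + 681 = 2297727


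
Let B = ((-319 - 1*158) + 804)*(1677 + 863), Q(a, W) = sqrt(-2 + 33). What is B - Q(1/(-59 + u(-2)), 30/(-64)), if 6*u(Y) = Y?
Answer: 830580 - sqrt(31) ≈ 8.3057e+5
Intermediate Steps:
u(Y) = Y/6
Q(a, W) = sqrt(31)
B = 830580 (B = ((-319 - 158) + 804)*2540 = (-477 + 804)*2540 = 327*2540 = 830580)
B - Q(1/(-59 + u(-2)), 30/(-64)) = 830580 - sqrt(31)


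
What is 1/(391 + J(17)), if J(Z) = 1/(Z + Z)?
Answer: 34/13295 ≈ 0.0025574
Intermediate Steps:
J(Z) = 1/(2*Z)
1/(391 + J(17)) = 1/(391 + (½)/17) = 1/(391 + (½)*(1/17)) = 1/(391 + 1/34) = 1/(13295/34) = 34/13295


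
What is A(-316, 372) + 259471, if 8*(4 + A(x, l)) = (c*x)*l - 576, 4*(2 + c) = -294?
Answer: 1368792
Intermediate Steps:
c = -151/2 (c = -2 + (¼)*(-294) = -2 - 147/2 = -151/2 ≈ -75.500)
A(x, l) = -76 - 151*l*x/16 (A(x, l) = -4 + ((-151*x/2)*l - 576)/8 = -4 + (-151*l*x/2 - 576)/8 = -4 + (-576 - 151*l*x/2)/8 = -4 + (-72 - 151*l*x/16) = -76 - 151*l*x/16)
A(-316, 372) + 259471 = (-76 - 151/16*372*(-316)) + 259471 = (-76 + 1109397) + 259471 = 1109321 + 259471 = 1368792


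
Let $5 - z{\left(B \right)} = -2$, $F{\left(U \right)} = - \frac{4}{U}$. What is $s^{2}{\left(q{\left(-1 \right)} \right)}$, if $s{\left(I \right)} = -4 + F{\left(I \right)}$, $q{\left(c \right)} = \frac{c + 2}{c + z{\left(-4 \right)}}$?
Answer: $784$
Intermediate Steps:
$z{\left(B \right)} = 7$ ($z{\left(B \right)} = 5 - -2 = 5 + 2 = 7$)
$q{\left(c \right)} = \frac{2 + c}{7 + c}$ ($q{\left(c \right)} = \frac{c + 2}{c + 7} = \frac{2 + c}{7 + c}$)
$s{\left(I \right)} = -4 - \frac{4}{I}$
$s^{2}{\left(q{\left(-1 \right)} \right)} = \left(-4 - \frac{4}{\frac{1}{7 - 1} \left(2 - 1\right)}\right)^{2} = \left(-4 - \frac{4}{\frac{1}{6} \cdot 1}\right)^{2} = \left(-4 - 4 \frac{1}{\frac{1}{6}}\right)^{2} = \left(-4 - 24\right)^{2} = \left(-28\right)^{2} = 784$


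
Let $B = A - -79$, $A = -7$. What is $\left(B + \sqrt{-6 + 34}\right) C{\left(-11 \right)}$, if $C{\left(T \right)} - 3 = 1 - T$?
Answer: $1080 + 30 \sqrt{7} \approx 1159.4$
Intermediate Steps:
$C{\left(T \right)} = 4 - T$ ($C{\left(T \right)} = 3 - \left(-1 + T\right) = 4 - T$)
$B = 72$ ($B = -7 - -79 = -7 + 79 = 72$)
$\left(B + \sqrt{-6 + 34}\right) C{\left(-11 \right)} = \left(72 + \sqrt{-6 + 34}\right) \left(4 - -11\right) = \left(72 + \sqrt{28}\right) \left(4 + 11\right) = \left(72 + 2 \sqrt{7}\right) 15 = 1080 + 30 \sqrt{7}$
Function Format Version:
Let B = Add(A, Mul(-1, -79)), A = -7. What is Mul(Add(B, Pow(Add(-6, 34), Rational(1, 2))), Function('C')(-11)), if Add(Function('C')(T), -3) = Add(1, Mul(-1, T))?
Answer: Add(1080, Mul(30, Pow(7, Rational(1, 2)))) ≈ 1159.4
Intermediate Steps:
Function('C')(T) = Add(4, Mul(-1, T)) (Function('C')(T) = Add(3, Add(1, Mul(-1, T))) = Add(4, Mul(-1, T)))
B = 72 (B = Add(-7, Mul(-1, -79)) = Add(-7, 79) = 72)
Mul(Add(B, Pow(Add(-6, 34), Rational(1, 2))), Function('C')(-11)) = Mul(Add(72, Pow(Add(-6, 34), Rational(1, 2))), Add(4, Mul(-1, -11))) = Mul(Add(72, Pow(28, Rational(1, 2))), Add(4, 11)) = Mul(Add(72, Mul(2, Pow(7, Rational(1, 2)))), 15) = Add(1080, Mul(30, Pow(7, Rational(1, 2))))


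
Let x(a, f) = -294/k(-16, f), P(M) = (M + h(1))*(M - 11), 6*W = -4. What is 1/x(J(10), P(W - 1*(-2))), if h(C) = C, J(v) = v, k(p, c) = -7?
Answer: 1/42 ≈ 0.023810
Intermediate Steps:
W = -2/3 (W = (1/6)*(-4) = -2/3 ≈ -0.66667)
P(M) = (1 + M)*(-11 + M) (P(M) = (M + 1)*(M - 11) = (1 + M)*(-11 + M))
x(a, f) = 42 (x(a, f) = -294/(-7) = -294*(-1/7) = 42)
1/x(J(10), P(W - 1*(-2))) = 1/42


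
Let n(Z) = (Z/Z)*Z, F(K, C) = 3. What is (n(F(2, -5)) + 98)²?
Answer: 10201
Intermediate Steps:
n(Z) = Z (n(Z) = 1*Z = Z)
(n(F(2, -5)) + 98)² = (3 + 98)² = 101² = 10201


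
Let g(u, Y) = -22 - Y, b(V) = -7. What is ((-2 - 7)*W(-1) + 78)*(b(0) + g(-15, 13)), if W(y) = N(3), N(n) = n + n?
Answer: -1008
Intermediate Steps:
N(n) = 2*n
W(y) = 6 (W(y) = 2*3 = 6)
((-2 - 7)*W(-1) + 78)*(b(0) + g(-15, 13)) = ((-2 - 7)*6 + 78)*(-7 + (-22 - 1*13)) = (-9*6 + 78)*(-7 + (-22 - 13)) = (-54 + 78)*(-7 - 35) = 24*(-42) = -1008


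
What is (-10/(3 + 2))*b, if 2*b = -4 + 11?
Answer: -7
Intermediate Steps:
b = 7/2 (b = (-4 + 11)/2 = (1/2)*7 = 7/2 ≈ 3.5000)
(-10/(3 + 2))*b = -10/(3 + 2)*(7/2) = -10/5*(7/2) = -10*1/5*(7/2) = -2*7/2 = -7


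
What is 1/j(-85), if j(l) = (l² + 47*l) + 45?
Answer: 1/3275 ≈ 0.00030534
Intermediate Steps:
j(l) = 45 + l² + 47*l
1/j(-85) = 1/(45 + (-85)² + 47*(-85)) = 1/(45 + 7225 - 3995) = 1/3275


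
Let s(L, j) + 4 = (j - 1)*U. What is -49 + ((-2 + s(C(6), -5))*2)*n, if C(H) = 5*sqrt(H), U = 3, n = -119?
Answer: 5663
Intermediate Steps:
s(L, j) = -7 + 3*j (s(L, j) = -4 + (j - 1)*3 = -4 + (-1 + j)*3 = -4 + (-3 + 3*j) = -7 + 3*j)
-49 + ((-2 + s(C(6), -5))*2)*n = -49 + ((-2 + (-7 + 3*(-5)))*2)*(-119) = -49 + ((-2 + (-7 - 15))*2)*(-119) = -49 + ((-2 - 22)*2)*(-119) = -49 - 24*2*(-119) = -49 - 48*(-119) = -49 + 5712 = 5663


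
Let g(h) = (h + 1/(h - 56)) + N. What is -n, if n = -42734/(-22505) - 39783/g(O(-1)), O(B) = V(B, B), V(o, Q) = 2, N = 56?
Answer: 48213286256/70463155 ≈ 684.23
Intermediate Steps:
O(B) = 2
g(h) = 56 + h + 1/(-56 + h) (g(h) = (h + 1/(h - 56)) + 56 = (h + 1/(-56 + h)) + 56 = 56 + h + 1/(-56 + h))
n = -48213286256/70463155 (n = -42734/(-22505) - 39783*(-56 + 2)/(-3135 + 2²) = -42734*(-1/22505) - 39783*(-54/(-3135 + 4)) = 42734/22505 - 39783/((-1/54*(-3131))) = 42734/22505 - 39783/3131/54 = 42734/22505 - 39783*54/3131 = 42734/22505 - 2148282/3131 = -48213286256/70463155 ≈ -684.23)
-n = -1*(-48213286256/70463155) = 48213286256/70463155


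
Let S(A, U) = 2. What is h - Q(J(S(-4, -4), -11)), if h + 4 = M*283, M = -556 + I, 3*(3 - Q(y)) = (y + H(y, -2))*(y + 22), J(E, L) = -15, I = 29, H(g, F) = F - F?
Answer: -149183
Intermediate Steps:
H(g, F) = 0
Q(y) = 3 - y*(22 + y)/3 (Q(y) = 3 - (y + 0)*(y + 22)/3 = 3 - y*(22 + y)/3)
M = -527 (M = -556 + 29 = -527)
h = -149145 (h = -4 - 527*283 = -4 - 149141 = -149145)
h - Q(J(S(-4, -4), -11)) = -149145 - (3 - 22/3*(-15) - ⅓*(-15)²) = -149145 - (3 + 110 - ⅓*225) = -149145 - (3 + 110 - 75) = -149145 - 1*38 = -149145 - 38 = -149183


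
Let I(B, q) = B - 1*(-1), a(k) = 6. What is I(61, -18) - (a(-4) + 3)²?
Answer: -19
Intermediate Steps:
I(B, q) = 1 + B (I(B, q) = B + 1 = 1 + B)
I(61, -18) - (a(-4) + 3)² = (1 + 61) - (6 + 3)² = 62 - 1*9² = 62 - 1*81 = 62 - 81 = -19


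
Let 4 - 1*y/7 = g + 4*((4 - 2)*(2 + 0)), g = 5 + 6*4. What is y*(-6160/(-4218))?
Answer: -883960/2109 ≈ -419.14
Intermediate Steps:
g = 29 (g = 5 + 24 = 29)
y = -287 (y = 28 - 7*(29 + 4*((4 - 2)*(2 + 0))) = 28 - 7*(29 + 4*(2*2)) = 28 - 7*(29 + 4*4) = 28 - 7*(29 + 16) = 28 - 7*45 = 28 - 315 = -287)
y*(-6160/(-4218)) = -(-1767920)/(-4218) = -(-1767920)*(-1)/4218 = -287*3080/2109 = -883960/2109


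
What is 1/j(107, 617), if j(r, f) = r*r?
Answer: 1/11449 ≈ 8.7344e-5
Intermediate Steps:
j(r, f) = r**2
1/j(107, 617) = 1/(107**2) = 1/11449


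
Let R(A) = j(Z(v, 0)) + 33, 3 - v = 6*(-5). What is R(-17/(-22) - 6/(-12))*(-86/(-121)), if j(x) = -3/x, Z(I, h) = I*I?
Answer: 1030108/43923 ≈ 23.453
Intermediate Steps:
v = 33 (v = 3 - 6*(-5) = 3 - 1*(-30) = 3 + 30 = 33)
Z(I, h) = I**2
R(A) = 11978/363 (R(A) = -3/(33**2) + 33 = -3/1089 + 33 = -3*1/1089 + 33 = -1/363 + 33 = 11978/363)
R(-17/(-22) - 6/(-12))*(-86/(-121)) = 11978*(-86/(-121))/363 = 11978*(-86*(-1/121))/363 = (11978/363)*(86/121) = 1030108/43923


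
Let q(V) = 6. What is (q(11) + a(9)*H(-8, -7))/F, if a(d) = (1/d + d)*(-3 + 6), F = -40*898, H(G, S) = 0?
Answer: -3/17960 ≈ -0.00016704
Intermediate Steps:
F = -35920
a(d) = 3*d + 3/d (a(d) = (d + 1/d)*3 = 3*d + 3/d)
(q(11) + a(9)*H(-8, -7))/F = (6 + (3*9 + 3/9)*0)/(-35920) = (6 + (27 + 3*(⅑))*0)*(-1/35920) = (6 + (27 + ⅓)*0)*(-1/35920) = (6 + (82/3)*0)*(-1/35920) = (6 + 0)*(-1/35920) = 6*(-1/35920) = -3/17960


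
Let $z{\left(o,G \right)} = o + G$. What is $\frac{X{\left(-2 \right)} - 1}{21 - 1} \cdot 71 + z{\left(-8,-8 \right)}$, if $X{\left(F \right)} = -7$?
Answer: $- \frac{222}{5} \approx -44.4$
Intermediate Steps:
$z{\left(o,G \right)} = G + o$
$\frac{X{\left(-2 \right)} - 1}{21 - 1} \cdot 71 + z{\left(-8,-8 \right)} = \frac{-7 - 1}{21 - 1} \cdot 71 - 16 = - \frac{8}{20} \cdot 71 - 16 = \left(-8\right) \frac{1}{20} \cdot 71 - 16 = \left(- \frac{2}{5}\right) 71 - 16 = - \frac{142}{5} - 16 = - \frac{222}{5}$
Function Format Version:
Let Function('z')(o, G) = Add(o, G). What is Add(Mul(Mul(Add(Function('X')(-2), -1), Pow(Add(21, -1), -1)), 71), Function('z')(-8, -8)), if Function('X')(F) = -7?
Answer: Rational(-222, 5) ≈ -44.400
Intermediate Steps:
Function('z')(o, G) = Add(G, o)
Add(Mul(Mul(Add(Function('X')(-2), -1), Pow(Add(21, -1), -1)), 71), Function('z')(-8, -8)) = Add(Mul(Mul(Add(-7, -1), Pow(Add(21, -1), -1)), 71), Add(-8, -8)) = Add(Mul(Mul(-8, Pow(20, -1)), 71), -16) = Add(Mul(Mul(-8, Rational(1, 20)), 71), -16) = Add(Mul(Rational(-2, 5), 71), -16) = Add(Rational(-142, 5), -16) = Rational(-222, 5)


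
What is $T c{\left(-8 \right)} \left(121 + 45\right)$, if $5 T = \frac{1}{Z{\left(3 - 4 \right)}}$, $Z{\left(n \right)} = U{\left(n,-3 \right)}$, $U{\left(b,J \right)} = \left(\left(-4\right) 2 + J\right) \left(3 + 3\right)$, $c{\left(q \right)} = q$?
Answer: $\frac{664}{165} \approx 4.0242$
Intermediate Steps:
$U{\left(b,J \right)} = -48 + 6 J$ ($U{\left(b,J \right)} = \left(-8 + J\right) 6 = -48 + 6 J$)
$Z{\left(n \right)} = -66$ ($Z{\left(n \right)} = -48 + 6 \left(-3\right) = -48 - 18 = -66$)
$T = - \frac{1}{330}$ ($T = \frac{1}{5 \left(-66\right)} = \frac{1}{5} \left(- \frac{1}{66}\right) = - \frac{1}{330} \approx -0.0030303$)
$T c{\left(-8 \right)} \left(121 + 45\right) = - \frac{\left(-8\right) \left(121 + 45\right)}{330} = - \frac{\left(-8\right) 166}{330} = \left(- \frac{1}{330}\right) \left(-1328\right) = \frac{664}{165}$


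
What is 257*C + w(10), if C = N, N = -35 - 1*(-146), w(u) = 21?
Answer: 28548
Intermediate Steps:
N = 111 (N = -35 + 146 = 111)
C = 111
257*C + w(10) = 257*111 + 21 = 28527 + 21 = 28548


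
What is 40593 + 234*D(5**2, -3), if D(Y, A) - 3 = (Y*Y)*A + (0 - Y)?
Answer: -403305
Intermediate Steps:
D(Y, A) = 3 - Y + A*Y**2 (D(Y, A) = 3 + ((Y*Y)*A + (0 - Y)) = 3 + (Y**2*A - Y) = 3 + (A*Y**2 - Y) = 3 + (-Y + A*Y**2) = 3 - Y + A*Y**2)
40593 + 234*D(5**2, -3) = 40593 + 234*(3 - 1*5**2 - 3*(5**2)**2) = 40593 + 234*(3 - 1*25 - 3*25**2) = 40593 + 234*(3 - 25 - 3*625) = 40593 + 234*(3 - 25 - 1875) = 40593 + 234*(-1897) = 40593 - 443898 = -403305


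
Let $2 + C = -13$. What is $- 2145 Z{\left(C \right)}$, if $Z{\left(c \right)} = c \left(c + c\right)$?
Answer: $-965250$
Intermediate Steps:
$C = -15$ ($C = -2 - 13 = -15$)
$Z{\left(c \right)} = 2 c^{2}$ ($Z{\left(c \right)} = c 2 c = 2 c^{2}$)
$- 2145 Z{\left(C \right)} = - 2145 \cdot 2 \left(-15\right)^{2} = - 2145 \cdot 2 \cdot 225 = \left(-2145\right) 450 = -965250$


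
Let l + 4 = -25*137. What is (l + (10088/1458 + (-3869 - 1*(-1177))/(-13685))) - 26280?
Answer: -296316838177/9976365 ≈ -29702.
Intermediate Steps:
l = -3429 (l = -4 - 25*137 = -4 - 3425 = -3429)
(l + (10088/1458 + (-3869 - 1*(-1177))/(-13685))) - 26280 = (-3429 + (10088/1458 + (-3869 - 1*(-1177))/(-13685))) - 26280 = (-3429 + (10088*(1/1458) + (-3869 + 1177)*(-1/13685))) - 26280 = (-3429 + (5044/729 - 2692*(-1/13685))) - 26280 = (-3429 + (5044/729 + 2692/13685)) - 26280 = (-3429 + 70989608/9976365) - 26280 = -34137965977/9976365 - 26280 = -296316838177/9976365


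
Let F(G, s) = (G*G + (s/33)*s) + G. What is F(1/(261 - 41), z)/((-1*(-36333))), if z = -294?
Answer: 126773021/1758517200 ≈ 0.072091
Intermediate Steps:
F(G, s) = G + G² + s²/33 (F(G, s) = (G² + (s*(1/33))*s) + G = (G² + (s/33)*s) + G = (G² + s²/33) + G = G + G² + s²/33)
F(1/(261 - 41), z)/((-1*(-36333))) = (1/(261 - 41) + (1/(261 - 41))² + (1/33)*(-294)²)/((-1*(-36333))) = (1/220 + (1/220)² + (1/33)*86436)/36333 = (1/220 + (1/220)² + 28812/11)*(1/36333) = (1/220 + 1/48400 + 28812/11)*(1/36333) = (126773021/48400)*(1/36333) = 126773021/1758517200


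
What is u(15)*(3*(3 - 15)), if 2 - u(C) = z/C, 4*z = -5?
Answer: -75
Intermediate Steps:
z = -5/4 (z = (¼)*(-5) = -5/4 ≈ -1.2500)
u(C) = 2 + 5/(4*C) (u(C) = 2 - (-5)/(4*C) = 2 + 5/(4*C))
u(15)*(3*(3 - 15)) = (2 + (5/4)/15)*(3*(3 - 15)) = (2 + (5/4)*(1/15))*(3*(-12)) = (2 + 1/12)*(-36) = (25/12)*(-36) = -75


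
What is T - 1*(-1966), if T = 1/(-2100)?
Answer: 4128599/2100 ≈ 1966.0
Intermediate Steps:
T = -1/2100 ≈ -0.00047619
T - 1*(-1966) = -1/2100 - 1*(-1966) = -1/2100 + 1966 = 4128599/2100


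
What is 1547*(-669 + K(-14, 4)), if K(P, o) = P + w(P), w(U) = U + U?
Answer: -1099917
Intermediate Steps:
w(U) = 2*U
K(P, o) = 3*P (K(P, o) = P + 2*P = 3*P)
1547*(-669 + K(-14, 4)) = 1547*(-669 + 3*(-14)) = 1547*(-669 - 42) = 1547*(-711) = -1099917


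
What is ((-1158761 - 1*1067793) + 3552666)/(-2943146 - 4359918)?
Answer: -165764/912883 ≈ -0.18158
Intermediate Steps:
((-1158761 - 1*1067793) + 3552666)/(-2943146 - 4359918) = ((-1158761 - 1067793) + 3552666)/(-7303064) = (-2226554 + 3552666)*(-1/7303064) = 1326112*(-1/7303064) = -165764/912883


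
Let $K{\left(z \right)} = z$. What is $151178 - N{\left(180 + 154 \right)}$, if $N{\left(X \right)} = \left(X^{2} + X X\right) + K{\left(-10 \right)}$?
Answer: $-71924$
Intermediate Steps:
$N{\left(X \right)} = -10 + 2 X^{2}$ ($N{\left(X \right)} = \left(X^{2} + X X\right) - 10 = \left(X^{2} + X^{2}\right) - 10 = 2 X^{2} - 10 = -10 + 2 X^{2}$)
$151178 - N{\left(180 + 154 \right)} = 151178 - \left(-10 + 2 \left(180 + 154\right)^{2}\right) = 151178 - \left(-10 + 2 \cdot 334^{2}\right) = 151178 - \left(-10 + 2 \cdot 111556\right) = 151178 - \left(-10 + 223112\right) = 151178 - 223102 = -71924$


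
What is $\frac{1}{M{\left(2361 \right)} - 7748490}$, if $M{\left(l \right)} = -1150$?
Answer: $- \frac{1}{7749640} \approx -1.2904 \cdot 10^{-7}$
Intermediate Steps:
$\frac{1}{M{\left(2361 \right)} - 7748490} = \frac{1}{-1150 - 7748490} = \frac{1}{-7749640} = - \frac{1}{7749640}$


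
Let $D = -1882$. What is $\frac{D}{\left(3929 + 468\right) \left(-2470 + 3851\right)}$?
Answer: $- \frac{1882}{6072257} \approx -0.00030993$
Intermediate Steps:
$\frac{D}{\left(3929 + 468\right) \left(-2470 + 3851\right)} = - \frac{1882}{\left(3929 + 468\right) \left(-2470 + 3851\right)} = - \frac{1882}{4397 \cdot 1381} = - \frac{1882}{6072257}$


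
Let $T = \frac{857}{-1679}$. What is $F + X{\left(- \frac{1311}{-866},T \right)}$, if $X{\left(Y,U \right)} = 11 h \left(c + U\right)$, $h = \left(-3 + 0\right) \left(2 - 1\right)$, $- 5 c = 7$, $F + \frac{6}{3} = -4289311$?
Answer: $- \frac{36008253381}{8395} \approx -4.2892 \cdot 10^{6}$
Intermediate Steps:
$F = -4289313$ ($F = -2 - 4289311 = -4289313$)
$T = - \frac{857}{1679}$ ($T = 857 \left(- \frac{1}{1679}\right) = - \frac{857}{1679} \approx -0.51042$)
$c = - \frac{7}{5}$ ($c = \left(- \frac{1}{5}\right) 7 = - \frac{7}{5} \approx -1.4$)
$h = -3$ ($h = \left(-3\right) 1 = -3$)
$X{\left(Y,U \right)} = \frac{231}{5} - 33 U$ ($X{\left(Y,U \right)} = 11 \left(-3\right) \left(- \frac{7}{5} + U\right) = - 33 \left(- \frac{7}{5} + U\right) = \frac{231}{5} - 33 U$)
$F + X{\left(- \frac{1311}{-866},T \right)} = -4289313 + \left(\frac{231}{5} - - \frac{28281}{1679}\right) = -4289313 + \left(\frac{231}{5} + \frac{28281}{1679}\right) = -4289313 + \frac{529254}{8395} = - \frac{36008253381}{8395}$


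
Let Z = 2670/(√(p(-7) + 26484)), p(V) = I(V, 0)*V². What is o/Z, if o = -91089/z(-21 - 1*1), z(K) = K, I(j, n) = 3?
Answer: 91089*√2959/19580 ≈ 253.06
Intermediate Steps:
p(V) = 3*V²
Z = 890*√2959/2959 (Z = 2670/(√(3*(-7)² + 26484)) = 2670/(√(3*49 + 26484)) = 2670/(√(147 + 26484)) = 2670/(√26631) = 2670/((3*√2959)) = 2670*(√2959/8877) = 890*√2959/2959 ≈ 16.361)
o = 91089/22 (o = -91089/(-21 - 1*1) = -91089/(-21 - 1) = -91089/(-22) = -91089*(-1/22) = 91089/22 ≈ 4140.4)
o/Z = 91089/(22*((890*√2959/2959))) = 91089*(√2959/890)/22 = 91089*√2959/19580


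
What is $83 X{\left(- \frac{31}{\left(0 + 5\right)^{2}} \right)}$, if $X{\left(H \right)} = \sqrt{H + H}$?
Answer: $\frac{83 i \sqrt{62}}{5} \approx 130.71 i$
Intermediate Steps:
$X{\left(H \right)} = \sqrt{2} \sqrt{H}$ ($X{\left(H \right)} = \sqrt{2 H} = \sqrt{2} \sqrt{H}$)
$83 X{\left(- \frac{31}{\left(0 + 5\right)^{2}} \right)} = 83 \sqrt{2} \sqrt{- \frac{31}{\left(0 + 5\right)^{2}}} = 83 \sqrt{2} \sqrt{- \frac{31}{5^{2}}} = 83 \sqrt{2} \sqrt{- \frac{31}{25}} = 83 \sqrt{2} \frac{i \sqrt{31}}{5} = 83 \frac{i \sqrt{62}}{5} = \frac{83 i \sqrt{62}}{5}$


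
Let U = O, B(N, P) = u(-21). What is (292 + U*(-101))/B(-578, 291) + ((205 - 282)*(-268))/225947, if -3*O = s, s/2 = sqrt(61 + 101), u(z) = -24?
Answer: -16370315/1355682 - 101*sqrt(2)/4 ≈ -47.784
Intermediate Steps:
B(N, P) = -24
s = 18*sqrt(2) (s = 2*sqrt(61 + 101) = 2*sqrt(162) = 2*(9*sqrt(2)) = 18*sqrt(2) ≈ 25.456)
O = -6*sqrt(2) ≈ -8.4853
U = -6*sqrt(2) ≈ -8.4853
(292 + U*(-101))/B(-578, 291) + ((205 - 282)*(-268))/225947 = (292 - 6*sqrt(2)*(-101))/(-24) + ((205 - 282)*(-268))/225947 = (292 + 606*sqrt(2))*(-1/24) - 77*(-268)*(1/225947) = (-73/6 - 101*sqrt(2)/4) + 20636*(1/225947) = (-73/6 - 101*sqrt(2)/4) + 20636/225947 = -16370315/1355682 - 101*sqrt(2)/4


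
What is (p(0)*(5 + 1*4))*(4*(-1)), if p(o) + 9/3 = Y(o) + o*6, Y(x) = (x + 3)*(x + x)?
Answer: 108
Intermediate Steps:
Y(x) = 2*x*(3 + x) (Y(x) = (3 + x)*(2*x) = 2*x*(3 + x))
p(o) = -3 + 6*o + 2*o*(3 + o) (p(o) = -3 + (2*o*(3 + o) + o*6) = -3 + (2*o*(3 + o) + 6*o) = -3 + (6*o + 2*o*(3 + o)) = -3 + 6*o + 2*o*(3 + o))
(p(0)*(5 + 1*4))*(4*(-1)) = ((-3 + 2*0**2 + 12*0)*(5 + 1*4))*(4*(-1)) = ((-3 + 2*0 + 0)*(5 + 4))*(-4) = ((-3 + 0 + 0)*9)*(-4) = -3*9*(-4) = -27*(-4) = 108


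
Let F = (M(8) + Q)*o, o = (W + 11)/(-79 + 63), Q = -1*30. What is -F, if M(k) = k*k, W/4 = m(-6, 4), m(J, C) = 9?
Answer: 799/8 ≈ 99.875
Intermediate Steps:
W = 36 (W = 4*9 = 36)
Q = -30
o = -47/16 (o = (36 + 11)/(-79 + 63) = 47/(-16) = 47*(-1/16) = -47/16 ≈ -2.9375)
M(k) = k²
F = -799/8 (F = (8² - 30)*(-47/16) = (64 - 30)*(-47/16) = 34*(-47/16) = -799/8 ≈ -99.875)
-F = -1*(-799/8) = 799/8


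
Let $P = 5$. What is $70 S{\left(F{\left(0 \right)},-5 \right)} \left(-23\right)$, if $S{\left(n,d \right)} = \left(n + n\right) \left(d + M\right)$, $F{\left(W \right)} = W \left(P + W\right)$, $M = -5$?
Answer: $0$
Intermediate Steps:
$F{\left(W \right)} = W \left(5 + W\right)$
$S{\left(n,d \right)} = 2 n \left(-5 + d\right)$ ($S{\left(n,d \right)} = \left(n + n\right) \left(d - 5\right) = 2 n \left(-5 + d\right)$)
$70 S{\left(F{\left(0 \right)},-5 \right)} \left(-23\right) = 70 \cdot 2 \cdot 0 \left(5 + 0\right) \left(-5 - 5\right) \left(-23\right) = 70 \cdot 2 \cdot 0 \cdot 5 \left(-10\right) \left(-23\right) = 70 \cdot 2 \cdot 0 \left(-10\right) \left(-23\right) = 70 \cdot 0 \left(-23\right) = 0 \left(-23\right) = 0$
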